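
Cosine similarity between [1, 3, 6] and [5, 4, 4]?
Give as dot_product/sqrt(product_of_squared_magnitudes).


dot = 41. |a|^2 = 46, |b|^2 = 57. cos = 41/sqrt(2622).

41/sqrt(2622)


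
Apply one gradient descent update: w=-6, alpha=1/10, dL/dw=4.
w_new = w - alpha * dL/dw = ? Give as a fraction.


w_new = -6 - 1/10 * 4 = -6 - 2/5 = -32/5.

-32/5


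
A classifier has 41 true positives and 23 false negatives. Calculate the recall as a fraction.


Recall = TP / (TP + FN) = 41 / 64 = 41/64.

41/64


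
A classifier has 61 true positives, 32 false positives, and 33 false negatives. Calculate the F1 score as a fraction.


Precision = 61/93 = 61/93. Recall = 61/94 = 61/94. F1 = 2*P*R/(P+R) = 122/187.

122/187


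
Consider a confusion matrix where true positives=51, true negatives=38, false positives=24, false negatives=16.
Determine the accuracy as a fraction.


Accuracy = (TP + TN) / (TP + TN + FP + FN) = (51 + 38) / 129 = 89/129.

89/129


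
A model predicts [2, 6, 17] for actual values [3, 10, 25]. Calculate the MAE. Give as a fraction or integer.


MAE = (1/3) * (|3-2|=1 + |10-6|=4 + |25-17|=8). Sum = 13. MAE = 13/3.

13/3


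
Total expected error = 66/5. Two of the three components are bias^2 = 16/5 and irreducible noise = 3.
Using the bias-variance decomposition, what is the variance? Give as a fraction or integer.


Total error = bias^2 + variance + irreducible noise. So variance = 66/5 - 16/5 - 3 = 7.

7


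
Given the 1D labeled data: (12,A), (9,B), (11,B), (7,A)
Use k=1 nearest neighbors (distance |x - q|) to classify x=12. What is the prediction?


Distances: |12-12|=0, |9-12|=3, |11-12|=1, |7-12|=5. 1 nearest: (12,A). Counts: {'A': 1}. Majority class: A.

A


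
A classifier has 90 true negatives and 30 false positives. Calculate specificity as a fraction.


Specificity = TN / (TN + FP) = 90 / 120 = 3/4.

3/4


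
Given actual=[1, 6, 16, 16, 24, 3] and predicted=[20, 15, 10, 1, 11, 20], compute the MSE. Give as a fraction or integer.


MSE = (1/6) * ((1-20)^2=361 + (6-15)^2=81 + (16-10)^2=36 + (16-1)^2=225 + (24-11)^2=169 + (3-20)^2=289). Sum = 1161. MSE = 387/2.

387/2


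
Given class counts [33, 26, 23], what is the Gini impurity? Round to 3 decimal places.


Total = 82. Proportions: 33/82, 26/82, 23/82. sum(p_i^2) = 0.3412. Gini = 1 - 0.3412 = 0.6588, which rounds to 0.659.

0.659


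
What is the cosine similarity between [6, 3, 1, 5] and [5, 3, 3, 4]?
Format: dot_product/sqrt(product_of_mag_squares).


dot = 62. |a|^2 = 71, |b|^2 = 59. cos = 62/sqrt(4189).

62/sqrt(4189)


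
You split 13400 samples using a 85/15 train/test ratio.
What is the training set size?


Test set = 13400 * 15% = 2010. Training set = 13400 - 2010 = 11390.

11390


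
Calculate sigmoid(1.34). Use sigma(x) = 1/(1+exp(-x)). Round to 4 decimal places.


sigma(1.34) = 1/(1+e^(-1.34)) = 1/(1+0.261846) = 1/1.261846 = 0.7925.

0.7925


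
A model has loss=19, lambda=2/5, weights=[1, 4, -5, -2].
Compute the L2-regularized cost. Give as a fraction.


L2 sq norm = sum(w^2) = 46. J = 19 + 2/5 * 46 = 187/5.

187/5


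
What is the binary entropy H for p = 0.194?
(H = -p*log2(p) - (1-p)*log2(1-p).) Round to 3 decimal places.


H = -0.194*log2(0.194) - 0.806*log2(0.806) = 0.710.

0.710


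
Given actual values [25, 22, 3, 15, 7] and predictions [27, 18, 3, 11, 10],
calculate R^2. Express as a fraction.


Mean(y) = 72/5. SS_res = 45. SS_tot = 1776/5. R^2 = 1 - 45/(1776/5) = 517/592.

517/592


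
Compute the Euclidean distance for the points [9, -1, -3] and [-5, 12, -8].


d = sqrt(sum of squared differences). (9--5)^2=196, (-1-12)^2=169, (-3--8)^2=25. Sum = 390.

sqrt(390)


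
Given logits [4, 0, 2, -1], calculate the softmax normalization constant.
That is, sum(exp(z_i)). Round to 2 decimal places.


Denom = e^4=54.5982 + e^0=1.0000 + e^2=7.3891 + e^-1=0.3679. Sum = 63.3552, which rounds to 63.36.

63.36


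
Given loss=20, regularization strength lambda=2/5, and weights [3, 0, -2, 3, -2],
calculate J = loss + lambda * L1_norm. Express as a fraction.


L1 norm = sum(|w|) = 10. J = 20 + 2/5 * 10 = 24.

24


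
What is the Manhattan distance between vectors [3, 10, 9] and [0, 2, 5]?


d = sum of absolute differences: |3-0|=3 + |10-2|=8 + |9-5|=4 = 15.

15


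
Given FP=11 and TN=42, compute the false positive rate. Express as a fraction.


FPR = FP / (FP + TN) = 11 / 53 = 11/53.

11/53


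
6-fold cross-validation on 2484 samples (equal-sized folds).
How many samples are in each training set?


Each validation fold has 2484/6 = 414 samples. Training set = 2484 - 414 = 2070.

2070


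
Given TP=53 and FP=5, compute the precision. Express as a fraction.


Precision = TP / (TP + FP) = 53 / 58 = 53/58.

53/58


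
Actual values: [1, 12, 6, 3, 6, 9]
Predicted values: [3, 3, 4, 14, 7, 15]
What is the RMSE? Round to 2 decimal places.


MSE = 41.1667. RMSE = sqrt(41.1667) = 6.42.

6.42


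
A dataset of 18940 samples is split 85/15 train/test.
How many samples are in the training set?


Test set = 18940 * 15% = 2841. Training set = 18940 - 2841 = 16099.

16099


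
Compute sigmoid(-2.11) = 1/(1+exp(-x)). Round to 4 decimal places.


sigma(-2.11) = 1/(1+e^(2.11)) = 1/(1+8.248241) = 1/9.248241 = 0.1081.

0.1081


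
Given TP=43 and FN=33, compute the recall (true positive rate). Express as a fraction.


Recall = TP / (TP + FN) = 43 / 76 = 43/76.

43/76


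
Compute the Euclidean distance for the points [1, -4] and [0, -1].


d = sqrt(sum of squared differences). (1-0)^2=1, (-4--1)^2=9. Sum = 10.

sqrt(10)


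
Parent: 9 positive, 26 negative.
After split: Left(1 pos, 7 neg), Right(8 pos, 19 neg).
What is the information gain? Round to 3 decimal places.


H(parent) = 0.8224. H(left) = 0.5436, H(right) = 0.8767. Weighted = (8/35)*0.5436 + (27/35)*0.8767 = 0.8006. IG = 0.8224 - 0.8006 = 0.0218, which rounds to 0.022.

0.022


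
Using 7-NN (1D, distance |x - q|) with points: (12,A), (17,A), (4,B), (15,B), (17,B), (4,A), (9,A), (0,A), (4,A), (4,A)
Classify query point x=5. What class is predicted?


Distances: |12-5|=7, |17-5|=12, |4-5|=1, |15-5|=10, |17-5|=12, |4-5|=1, |9-5|=4, |0-5|=5, |4-5|=1, |4-5|=1. 7 nearest: (4,A), (4,A), (4,A), (4,B), (9,A), (0,A), (12,A). Counts: {'A': 6, 'B': 1}. Majority class: A.

A


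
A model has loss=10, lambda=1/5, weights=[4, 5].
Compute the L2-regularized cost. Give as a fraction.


L2 sq norm = sum(w^2) = 41. J = 10 + 1/5 * 41 = 91/5.

91/5


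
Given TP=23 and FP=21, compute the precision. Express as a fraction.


Precision = TP / (TP + FP) = 23 / 44 = 23/44.

23/44


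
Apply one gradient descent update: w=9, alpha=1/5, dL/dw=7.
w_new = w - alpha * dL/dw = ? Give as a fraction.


w_new = 9 - 1/5 * 7 = 9 - 7/5 = 38/5.

38/5


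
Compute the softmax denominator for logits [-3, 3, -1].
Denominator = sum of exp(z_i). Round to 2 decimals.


Denom = e^-3=0.0498 + e^3=20.0855 + e^-1=0.3679. Sum = 20.5032, which rounds to 20.50.

20.50


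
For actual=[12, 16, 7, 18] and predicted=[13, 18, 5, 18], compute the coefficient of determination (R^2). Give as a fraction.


Mean(y) = 53/4. SS_res = 9. SS_tot = 283/4. R^2 = 1 - 9/(283/4) = 247/283.

247/283


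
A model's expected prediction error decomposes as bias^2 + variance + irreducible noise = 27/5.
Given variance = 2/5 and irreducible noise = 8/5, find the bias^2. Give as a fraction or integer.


Total error = bias^2 + variance + irreducible noise. So bias^2 = 27/5 - 2/5 - 8/5 = 17/5.

17/5


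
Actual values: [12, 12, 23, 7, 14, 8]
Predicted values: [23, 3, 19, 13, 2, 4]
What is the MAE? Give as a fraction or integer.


MAE = (1/6) * (|12-23|=11 + |12-3|=9 + |23-19|=4 + |7-13|=6 + |14-2|=12 + |8-4|=4). Sum = 46. MAE = 23/3.

23/3


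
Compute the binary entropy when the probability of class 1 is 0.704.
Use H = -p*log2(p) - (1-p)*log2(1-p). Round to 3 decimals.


H = -0.704*log2(0.704) - 0.296*log2(0.296) = 0.876.

0.876


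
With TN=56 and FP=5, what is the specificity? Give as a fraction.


Specificity = TN / (TN + FP) = 56 / 61 = 56/61.

56/61


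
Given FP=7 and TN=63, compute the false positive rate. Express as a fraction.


FPR = FP / (FP + TN) = 7 / 70 = 1/10.

1/10


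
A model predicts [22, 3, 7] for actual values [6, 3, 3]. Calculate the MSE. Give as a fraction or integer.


MSE = (1/3) * ((6-22)^2=256 + (3-3)^2=0 + (3-7)^2=16). Sum = 272. MSE = 272/3.

272/3


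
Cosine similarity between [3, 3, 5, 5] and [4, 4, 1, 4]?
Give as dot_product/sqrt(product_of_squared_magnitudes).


dot = 49. |a|^2 = 68, |b|^2 = 49. cos = 49/sqrt(3332).

49/sqrt(3332)


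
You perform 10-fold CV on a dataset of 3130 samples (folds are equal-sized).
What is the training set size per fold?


Each validation fold has 3130/10 = 313 samples. Training set = 3130 - 313 = 2817.

2817


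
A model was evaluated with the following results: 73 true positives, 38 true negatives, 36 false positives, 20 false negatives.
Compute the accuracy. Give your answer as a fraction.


Accuracy = (TP + TN) / (TP + TN + FP + FN) = (73 + 38) / 167 = 111/167.

111/167


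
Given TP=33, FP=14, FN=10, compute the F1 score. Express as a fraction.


Precision = 33/47 = 33/47. Recall = 33/43 = 33/43. F1 = 2*P*R/(P+R) = 11/15.

11/15


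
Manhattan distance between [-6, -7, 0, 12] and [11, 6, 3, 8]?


d = sum of absolute differences: |-6-11|=17 + |-7-6|=13 + |0-3|=3 + |12-8|=4 = 37.

37


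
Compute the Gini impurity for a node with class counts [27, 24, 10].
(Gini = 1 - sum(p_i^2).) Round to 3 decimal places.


Total = 61. Proportions: 27/61, 24/61, 10/61. sum(p_i^2) = 0.3776. Gini = 1 - 0.3776 = 0.6224, which rounds to 0.622.

0.622


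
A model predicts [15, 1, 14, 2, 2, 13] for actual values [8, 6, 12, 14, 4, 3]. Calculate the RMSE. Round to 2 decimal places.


MSE = 54.3333. RMSE = sqrt(54.3333) = 7.37.

7.37


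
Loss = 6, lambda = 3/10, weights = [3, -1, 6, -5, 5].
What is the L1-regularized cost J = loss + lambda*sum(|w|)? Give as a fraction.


L1 norm = sum(|w|) = 20. J = 6 + 3/10 * 20 = 12.

12


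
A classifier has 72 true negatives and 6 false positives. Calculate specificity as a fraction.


Specificity = TN / (TN + FP) = 72 / 78 = 12/13.

12/13


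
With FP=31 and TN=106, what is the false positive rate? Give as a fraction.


FPR = FP / (FP + TN) = 31 / 137 = 31/137.

31/137


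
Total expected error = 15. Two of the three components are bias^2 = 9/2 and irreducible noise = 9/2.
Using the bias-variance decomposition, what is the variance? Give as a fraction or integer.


Total error = bias^2 + variance + irreducible noise. So variance = 15 - 9/2 - 9/2 = 6.

6


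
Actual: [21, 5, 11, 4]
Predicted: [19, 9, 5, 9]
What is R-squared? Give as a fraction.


Mean(y) = 41/4. SS_res = 81. SS_tot = 731/4. R^2 = 1 - 81/(731/4) = 407/731.

407/731


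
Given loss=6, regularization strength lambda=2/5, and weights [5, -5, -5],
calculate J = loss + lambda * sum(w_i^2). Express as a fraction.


L2 sq norm = sum(w^2) = 75. J = 6 + 2/5 * 75 = 36.

36


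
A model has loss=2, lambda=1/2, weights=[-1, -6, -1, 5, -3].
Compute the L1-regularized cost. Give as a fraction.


L1 norm = sum(|w|) = 16. J = 2 + 1/2 * 16 = 10.

10


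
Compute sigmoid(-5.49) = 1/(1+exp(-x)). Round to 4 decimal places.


sigma(-5.49) = 1/(1+e^(5.49)) = 1/(1+242.257207) = 1/243.257207 = 0.0041.

0.0041


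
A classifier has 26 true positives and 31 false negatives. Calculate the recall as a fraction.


Recall = TP / (TP + FN) = 26 / 57 = 26/57.

26/57


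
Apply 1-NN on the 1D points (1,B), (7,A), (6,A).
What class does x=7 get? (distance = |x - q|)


Distances: |1-7|=6, |7-7|=0, |6-7|=1. 1 nearest: (7,A). Counts: {'A': 1}. Majority class: A.

A


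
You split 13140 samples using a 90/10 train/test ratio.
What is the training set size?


Test set = 13140 * 10% = 1314. Training set = 13140 - 1314 = 11826.

11826


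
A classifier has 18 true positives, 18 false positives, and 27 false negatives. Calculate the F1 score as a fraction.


Precision = 18/36 = 1/2. Recall = 18/45 = 2/5. F1 = 2*P*R/(P+R) = 4/9.

4/9


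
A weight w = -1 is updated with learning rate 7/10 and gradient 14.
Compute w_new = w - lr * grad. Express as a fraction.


w_new = -1 - 7/10 * 14 = -1 - 49/5 = -54/5.

-54/5


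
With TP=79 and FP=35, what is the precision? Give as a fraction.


Precision = TP / (TP + FP) = 79 / 114 = 79/114.

79/114


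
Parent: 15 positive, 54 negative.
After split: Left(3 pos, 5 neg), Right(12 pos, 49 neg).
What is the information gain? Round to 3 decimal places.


H(parent) = 0.7554. H(left) = 0.9544, H(right) = 0.7153. Weighted = (8/69)*0.9544 + (61/69)*0.7153 = 0.7430. IG = 0.7554 - 0.7430 = 0.0124, which rounds to 0.012.

0.012


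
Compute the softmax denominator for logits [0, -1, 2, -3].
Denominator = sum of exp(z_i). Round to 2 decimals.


Denom = e^0=1.0000 + e^-1=0.3679 + e^2=7.3891 + e^-3=0.0498. Sum = 8.8068, which rounds to 8.81.

8.81


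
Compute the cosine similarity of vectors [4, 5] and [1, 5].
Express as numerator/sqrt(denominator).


dot = 29. |a|^2 = 41, |b|^2 = 26. cos = 29/sqrt(1066).

29/sqrt(1066)


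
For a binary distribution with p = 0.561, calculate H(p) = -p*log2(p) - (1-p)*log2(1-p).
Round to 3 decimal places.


H = -0.561*log2(0.561) - 0.439*log2(0.439) = 0.989.

0.989


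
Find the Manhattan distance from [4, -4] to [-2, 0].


d = sum of absolute differences: |4--2|=6 + |-4-0|=4 = 10.

10


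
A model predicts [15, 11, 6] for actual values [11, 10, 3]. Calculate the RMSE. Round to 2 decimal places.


MSE = 8.6667. RMSE = sqrt(8.6667) = 2.94.

2.94


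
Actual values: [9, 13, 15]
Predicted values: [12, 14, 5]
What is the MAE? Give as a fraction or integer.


MAE = (1/3) * (|9-12|=3 + |13-14|=1 + |15-5|=10). Sum = 14. MAE = 14/3.

14/3


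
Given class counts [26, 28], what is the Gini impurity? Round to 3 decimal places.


Total = 54. Proportions: 26/54, 28/54. sum(p_i^2) = 0.5007. Gini = 1 - 0.5007 = 0.4993, which rounds to 0.499.

0.499


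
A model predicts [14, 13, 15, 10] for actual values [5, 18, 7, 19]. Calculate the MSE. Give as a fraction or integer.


MSE = (1/4) * ((5-14)^2=81 + (18-13)^2=25 + (7-15)^2=64 + (19-10)^2=81). Sum = 251. MSE = 251/4.

251/4


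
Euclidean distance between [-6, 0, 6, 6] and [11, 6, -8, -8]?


d = sqrt(sum of squared differences). (-6-11)^2=289, (0-6)^2=36, (6--8)^2=196, (6--8)^2=196. Sum = 717.

sqrt(717)


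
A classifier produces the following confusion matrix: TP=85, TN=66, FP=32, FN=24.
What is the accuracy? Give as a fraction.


Accuracy = (TP + TN) / (TP + TN + FP + FN) = (85 + 66) / 207 = 151/207.

151/207


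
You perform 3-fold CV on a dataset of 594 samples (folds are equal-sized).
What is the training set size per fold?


Each validation fold has 594/3 = 198 samples. Training set = 594 - 198 = 396.

396


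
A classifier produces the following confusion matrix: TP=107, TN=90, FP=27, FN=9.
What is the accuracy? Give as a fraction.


Accuracy = (TP + TN) / (TP + TN + FP + FN) = (107 + 90) / 233 = 197/233.

197/233


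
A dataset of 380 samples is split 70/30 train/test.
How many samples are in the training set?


Test set = 380 * 30% = 114. Training set = 380 - 114 = 266.

266


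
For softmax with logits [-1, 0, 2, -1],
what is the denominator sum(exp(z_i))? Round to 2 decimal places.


Denom = e^-1=0.3679 + e^0=1.0000 + e^2=7.3891 + e^-1=0.3679. Sum = 9.1249, which rounds to 9.12.

9.12


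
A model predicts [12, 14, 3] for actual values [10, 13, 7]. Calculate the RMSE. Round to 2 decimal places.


MSE = 7.0000. RMSE = sqrt(7.0000) = 2.65.

2.65


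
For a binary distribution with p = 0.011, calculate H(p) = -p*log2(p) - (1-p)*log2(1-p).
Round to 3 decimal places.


H = -0.011*log2(0.011) - 0.989*log2(0.989) = 0.087.

0.087


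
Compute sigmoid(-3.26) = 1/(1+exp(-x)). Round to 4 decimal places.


sigma(-3.26) = 1/(1+e^(3.26)) = 1/(1+26.049537) = 1/27.049537 = 0.0370.

0.0370


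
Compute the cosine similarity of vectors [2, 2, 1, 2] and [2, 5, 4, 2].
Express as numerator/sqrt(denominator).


dot = 22. |a|^2 = 13, |b|^2 = 49. cos = 22/sqrt(637).

22/sqrt(637)


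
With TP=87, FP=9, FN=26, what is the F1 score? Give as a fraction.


Precision = 87/96 = 29/32. Recall = 87/113 = 87/113. F1 = 2*P*R/(P+R) = 174/209.

174/209


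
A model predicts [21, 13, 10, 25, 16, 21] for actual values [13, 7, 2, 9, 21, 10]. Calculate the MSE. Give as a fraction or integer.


MSE = (1/6) * ((13-21)^2=64 + (7-13)^2=36 + (2-10)^2=64 + (9-25)^2=256 + (21-16)^2=25 + (10-21)^2=121). Sum = 566. MSE = 283/3.

283/3


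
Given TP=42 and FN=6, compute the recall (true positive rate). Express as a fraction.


Recall = TP / (TP + FN) = 42 / 48 = 7/8.

7/8


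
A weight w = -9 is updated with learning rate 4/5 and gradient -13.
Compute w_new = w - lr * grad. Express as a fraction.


w_new = -9 - 4/5 * -13 = -9 - -52/5 = 7/5.

7/5


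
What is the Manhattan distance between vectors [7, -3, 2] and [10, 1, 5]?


d = sum of absolute differences: |7-10|=3 + |-3-1|=4 + |2-5|=3 = 10.

10


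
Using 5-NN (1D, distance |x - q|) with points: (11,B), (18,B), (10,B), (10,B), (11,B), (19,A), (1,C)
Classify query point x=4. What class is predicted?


Distances: |11-4|=7, |18-4|=14, |10-4|=6, |10-4|=6, |11-4|=7, |19-4|=15, |1-4|=3. 5 nearest: (1,C), (10,B), (10,B), (11,B), (11,B). Counts: {'C': 1, 'B': 4}. Majority class: B.

B


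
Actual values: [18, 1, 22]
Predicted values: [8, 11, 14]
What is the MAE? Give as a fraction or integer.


MAE = (1/3) * (|18-8|=10 + |1-11|=10 + |22-14|=8). Sum = 28. MAE = 28/3.

28/3


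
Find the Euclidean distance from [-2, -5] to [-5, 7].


d = sqrt(sum of squared differences). (-2--5)^2=9, (-5-7)^2=144. Sum = 153.

sqrt(153)


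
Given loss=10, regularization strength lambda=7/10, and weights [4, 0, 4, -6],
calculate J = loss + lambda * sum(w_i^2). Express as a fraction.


L2 sq norm = sum(w^2) = 68. J = 10 + 7/10 * 68 = 288/5.

288/5


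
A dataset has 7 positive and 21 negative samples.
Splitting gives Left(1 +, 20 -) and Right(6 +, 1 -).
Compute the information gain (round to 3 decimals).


H(parent) = 0.8113. H(left) = 0.2762, H(right) = 0.5917. Weighted = (21/28)*0.2762 + (7/28)*0.5917 = 0.3551. IG = 0.8113 - 0.3551 = 0.4562, which rounds to 0.456.

0.456


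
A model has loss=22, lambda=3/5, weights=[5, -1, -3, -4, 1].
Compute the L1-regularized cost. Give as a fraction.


L1 norm = sum(|w|) = 14. J = 22 + 3/5 * 14 = 152/5.

152/5


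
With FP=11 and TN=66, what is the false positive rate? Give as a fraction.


FPR = FP / (FP + TN) = 11 / 77 = 1/7.

1/7


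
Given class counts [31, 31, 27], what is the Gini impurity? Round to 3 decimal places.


Total = 89. Proportions: 31/89, 31/89, 27/89. sum(p_i^2) = 0.3347. Gini = 1 - 0.3347 = 0.6653, which rounds to 0.665.

0.665


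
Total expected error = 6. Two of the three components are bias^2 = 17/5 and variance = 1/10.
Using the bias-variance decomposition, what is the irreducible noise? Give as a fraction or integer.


Total error = bias^2 + variance + irreducible noise. So irreducible noise = 6 - 17/5 - 1/10 = 5/2.

5/2


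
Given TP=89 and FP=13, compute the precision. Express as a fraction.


Precision = TP / (TP + FP) = 89 / 102 = 89/102.

89/102


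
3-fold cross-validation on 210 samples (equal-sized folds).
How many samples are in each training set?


Each validation fold has 210/3 = 70 samples. Training set = 210 - 70 = 140.

140


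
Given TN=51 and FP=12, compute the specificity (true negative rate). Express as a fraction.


Specificity = TN / (TN + FP) = 51 / 63 = 17/21.

17/21


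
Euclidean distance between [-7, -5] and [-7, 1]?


d = sqrt(sum of squared differences). (-7--7)^2=0, (-5-1)^2=36. Sum = 36.

6


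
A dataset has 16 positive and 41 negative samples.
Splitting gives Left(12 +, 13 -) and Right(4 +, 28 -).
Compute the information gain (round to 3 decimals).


H(parent) = 0.8564. H(left) = 0.9988, H(right) = 0.5436. Weighted = (25/57)*0.9988 + (32/57)*0.5436 = 0.7432. IG = 0.8564 - 0.7432 = 0.1132, which rounds to 0.113.

0.113


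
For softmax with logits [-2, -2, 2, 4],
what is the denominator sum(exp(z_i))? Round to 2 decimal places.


Denom = e^-2=0.1353 + e^-2=0.1353 + e^2=7.3891 + e^4=54.5982. Sum = 62.2579, which rounds to 62.26.

62.26


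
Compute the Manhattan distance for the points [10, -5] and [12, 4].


d = sum of absolute differences: |10-12|=2 + |-5-4|=9 = 11.

11


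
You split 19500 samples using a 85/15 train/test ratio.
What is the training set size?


Test set = 19500 * 15% = 2925. Training set = 19500 - 2925 = 16575.

16575


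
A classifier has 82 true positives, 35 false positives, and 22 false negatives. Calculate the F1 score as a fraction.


Precision = 82/117 = 82/117. Recall = 82/104 = 41/52. F1 = 2*P*R/(P+R) = 164/221.

164/221


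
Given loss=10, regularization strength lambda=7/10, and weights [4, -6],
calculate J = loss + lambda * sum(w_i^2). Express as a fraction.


L2 sq norm = sum(w^2) = 52. J = 10 + 7/10 * 52 = 232/5.

232/5


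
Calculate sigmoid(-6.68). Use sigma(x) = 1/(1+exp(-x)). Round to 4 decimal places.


sigma(-6.68) = 1/(1+e^(6.68)) = 1/(1+796.319112) = 1/797.319112 = 0.0013.

0.0013


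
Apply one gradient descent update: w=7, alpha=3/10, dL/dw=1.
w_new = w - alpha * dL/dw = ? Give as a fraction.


w_new = 7 - 3/10 * 1 = 7 - 3/10 = 67/10.

67/10


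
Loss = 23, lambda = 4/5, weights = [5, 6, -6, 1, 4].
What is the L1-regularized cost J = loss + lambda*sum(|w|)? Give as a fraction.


L1 norm = sum(|w|) = 22. J = 23 + 4/5 * 22 = 203/5.

203/5


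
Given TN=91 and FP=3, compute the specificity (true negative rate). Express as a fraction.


Specificity = TN / (TN + FP) = 91 / 94 = 91/94.

91/94


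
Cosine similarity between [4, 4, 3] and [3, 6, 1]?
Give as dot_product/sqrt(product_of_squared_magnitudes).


dot = 39. |a|^2 = 41, |b|^2 = 46. cos = 39/sqrt(1886).

39/sqrt(1886)


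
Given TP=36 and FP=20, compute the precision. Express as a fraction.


Precision = TP / (TP + FP) = 36 / 56 = 9/14.

9/14


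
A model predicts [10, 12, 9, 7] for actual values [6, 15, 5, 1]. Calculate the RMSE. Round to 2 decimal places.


MSE = 19.2500. RMSE = sqrt(19.2500) = 4.39.

4.39


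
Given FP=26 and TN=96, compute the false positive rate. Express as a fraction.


FPR = FP / (FP + TN) = 26 / 122 = 13/61.

13/61


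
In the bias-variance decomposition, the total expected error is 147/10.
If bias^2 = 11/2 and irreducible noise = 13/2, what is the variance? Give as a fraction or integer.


Total error = bias^2 + variance + irreducible noise. So variance = 147/10 - 11/2 - 13/2 = 27/10.

27/10


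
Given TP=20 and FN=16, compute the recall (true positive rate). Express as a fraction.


Recall = TP / (TP + FN) = 20 / 36 = 5/9.

5/9


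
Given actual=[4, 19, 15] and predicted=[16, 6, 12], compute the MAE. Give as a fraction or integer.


MAE = (1/3) * (|4-16|=12 + |19-6|=13 + |15-12|=3). Sum = 28. MAE = 28/3.

28/3


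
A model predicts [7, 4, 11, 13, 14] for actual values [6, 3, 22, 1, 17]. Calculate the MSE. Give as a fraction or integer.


MSE = (1/5) * ((6-7)^2=1 + (3-4)^2=1 + (22-11)^2=121 + (1-13)^2=144 + (17-14)^2=9). Sum = 276. MSE = 276/5.

276/5


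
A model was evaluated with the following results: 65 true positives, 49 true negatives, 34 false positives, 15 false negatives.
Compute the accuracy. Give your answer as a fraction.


Accuracy = (TP + TN) / (TP + TN + FP + FN) = (65 + 49) / 163 = 114/163.

114/163


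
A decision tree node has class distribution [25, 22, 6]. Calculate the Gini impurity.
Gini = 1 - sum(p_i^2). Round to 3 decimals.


Total = 53. Proportions: 25/53, 22/53, 6/53. sum(p_i^2) = 0.4076. Gini = 1 - 0.4076 = 0.5924, which rounds to 0.592.

0.592


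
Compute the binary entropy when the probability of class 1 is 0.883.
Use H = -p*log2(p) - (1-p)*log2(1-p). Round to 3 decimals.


H = -0.883*log2(0.883) - 0.117*log2(0.117) = 0.521.

0.521


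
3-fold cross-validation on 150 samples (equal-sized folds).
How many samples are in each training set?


Each validation fold has 150/3 = 50 samples. Training set = 150 - 50 = 100.

100


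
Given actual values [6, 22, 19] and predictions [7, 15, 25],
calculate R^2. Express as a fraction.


Mean(y) = 47/3. SS_res = 86. SS_tot = 434/3. R^2 = 1 - 86/(434/3) = 88/217.

88/217


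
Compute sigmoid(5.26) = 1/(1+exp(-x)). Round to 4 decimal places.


sigma(5.26) = 1/(1+e^(-5.26)) = 1/(1+0.005195) = 1/1.005195 = 0.9948.

0.9948


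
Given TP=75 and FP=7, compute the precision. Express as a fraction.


Precision = TP / (TP + FP) = 75 / 82 = 75/82.

75/82


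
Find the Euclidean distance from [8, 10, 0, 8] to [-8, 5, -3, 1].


d = sqrt(sum of squared differences). (8--8)^2=256, (10-5)^2=25, (0--3)^2=9, (8-1)^2=49. Sum = 339.

sqrt(339)


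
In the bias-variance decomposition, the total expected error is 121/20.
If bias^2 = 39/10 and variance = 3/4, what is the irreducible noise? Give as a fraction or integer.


Total error = bias^2 + variance + irreducible noise. So irreducible noise = 121/20 - 39/10 - 3/4 = 7/5.

7/5


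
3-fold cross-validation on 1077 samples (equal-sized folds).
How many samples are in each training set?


Each validation fold has 1077/3 = 359 samples. Training set = 1077 - 359 = 718.

718


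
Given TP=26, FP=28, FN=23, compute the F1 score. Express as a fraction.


Precision = 26/54 = 13/27. Recall = 26/49 = 26/49. F1 = 2*P*R/(P+R) = 52/103.

52/103


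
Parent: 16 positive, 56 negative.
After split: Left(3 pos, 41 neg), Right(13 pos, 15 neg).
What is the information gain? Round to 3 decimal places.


H(parent) = 0.7642. H(left) = 0.3591, H(right) = 0.9963. Weighted = (44/72)*0.3591 + (28/72)*0.9963 = 0.6069. IG = 0.7642 - 0.6069 = 0.1573, which rounds to 0.157.

0.157


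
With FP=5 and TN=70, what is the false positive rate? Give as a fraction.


FPR = FP / (FP + TN) = 5 / 75 = 1/15.

1/15


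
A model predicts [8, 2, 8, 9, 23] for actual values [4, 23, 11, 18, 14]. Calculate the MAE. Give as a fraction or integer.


MAE = (1/5) * (|4-8|=4 + |23-2|=21 + |11-8|=3 + |18-9|=9 + |14-23|=9). Sum = 46. MAE = 46/5.

46/5


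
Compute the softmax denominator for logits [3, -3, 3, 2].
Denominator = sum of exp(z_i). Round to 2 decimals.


Denom = e^3=20.0855 + e^-3=0.0498 + e^3=20.0855 + e^2=7.3891. Sum = 47.6099, which rounds to 47.61.

47.61


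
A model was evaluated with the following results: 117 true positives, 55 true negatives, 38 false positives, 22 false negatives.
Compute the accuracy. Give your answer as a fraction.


Accuracy = (TP + TN) / (TP + TN + FP + FN) = (117 + 55) / 232 = 43/58.

43/58


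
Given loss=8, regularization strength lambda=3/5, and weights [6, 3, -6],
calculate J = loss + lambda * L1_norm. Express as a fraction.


L1 norm = sum(|w|) = 15. J = 8 + 3/5 * 15 = 17.

17


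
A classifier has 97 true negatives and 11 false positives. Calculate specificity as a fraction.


Specificity = TN / (TN + FP) = 97 / 108 = 97/108.

97/108


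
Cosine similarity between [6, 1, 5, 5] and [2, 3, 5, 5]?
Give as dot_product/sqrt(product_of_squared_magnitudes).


dot = 65. |a|^2 = 87, |b|^2 = 63. cos = 65/sqrt(5481).

65/sqrt(5481)


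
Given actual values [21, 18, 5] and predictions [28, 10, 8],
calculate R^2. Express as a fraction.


Mean(y) = 44/3. SS_res = 122. SS_tot = 434/3. R^2 = 1 - 122/(434/3) = 34/217.

34/217


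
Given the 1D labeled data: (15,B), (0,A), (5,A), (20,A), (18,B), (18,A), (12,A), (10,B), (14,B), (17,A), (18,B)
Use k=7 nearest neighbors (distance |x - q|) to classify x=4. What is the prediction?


Distances: |15-4|=11, |0-4|=4, |5-4|=1, |20-4|=16, |18-4|=14, |18-4|=14, |12-4|=8, |10-4|=6, |14-4|=10, |17-4|=13, |18-4|=14. 7 nearest: (5,A), (0,A), (10,B), (12,A), (14,B), (15,B), (17,A). Counts: {'A': 4, 'B': 3}. Majority class: A.

A


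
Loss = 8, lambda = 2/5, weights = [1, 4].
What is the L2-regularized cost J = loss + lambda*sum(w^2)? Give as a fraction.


L2 sq norm = sum(w^2) = 17. J = 8 + 2/5 * 17 = 74/5.

74/5


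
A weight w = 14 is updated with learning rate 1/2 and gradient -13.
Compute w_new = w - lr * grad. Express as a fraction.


w_new = 14 - 1/2 * -13 = 14 - -13/2 = 41/2.

41/2


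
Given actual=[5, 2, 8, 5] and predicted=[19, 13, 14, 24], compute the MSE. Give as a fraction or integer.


MSE = (1/4) * ((5-19)^2=196 + (2-13)^2=121 + (8-14)^2=36 + (5-24)^2=361). Sum = 714. MSE = 357/2.

357/2


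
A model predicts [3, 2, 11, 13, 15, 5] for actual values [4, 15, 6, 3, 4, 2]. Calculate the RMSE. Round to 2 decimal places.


MSE = 70.8333. RMSE = sqrt(70.8333) = 8.42.

8.42


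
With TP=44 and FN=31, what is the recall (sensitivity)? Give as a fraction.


Recall = TP / (TP + FN) = 44 / 75 = 44/75.

44/75


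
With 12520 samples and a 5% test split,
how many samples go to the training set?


Test set = 12520 * 5% = 626. Training set = 12520 - 626 = 11894.

11894


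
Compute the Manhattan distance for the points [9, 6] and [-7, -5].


d = sum of absolute differences: |9--7|=16 + |6--5|=11 = 27.

27


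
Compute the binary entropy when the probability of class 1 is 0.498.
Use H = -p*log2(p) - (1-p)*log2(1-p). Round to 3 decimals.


H = -0.498*log2(0.498) - 0.502*log2(0.502) = 1.000.

1.000


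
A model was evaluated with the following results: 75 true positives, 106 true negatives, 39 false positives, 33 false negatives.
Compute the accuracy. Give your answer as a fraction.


Accuracy = (TP + TN) / (TP + TN + FP + FN) = (75 + 106) / 253 = 181/253.

181/253


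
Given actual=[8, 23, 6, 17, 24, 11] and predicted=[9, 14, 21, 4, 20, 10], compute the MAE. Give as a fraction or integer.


MAE = (1/6) * (|8-9|=1 + |23-14|=9 + |6-21|=15 + |17-4|=13 + |24-20|=4 + |11-10|=1). Sum = 43. MAE = 43/6.

43/6


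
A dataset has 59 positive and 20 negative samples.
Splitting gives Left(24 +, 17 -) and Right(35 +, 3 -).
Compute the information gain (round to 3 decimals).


H(parent) = 0.8163. H(left) = 0.9789, H(right) = 0.3985. Weighted = (41/79)*0.9789 + (38/79)*0.3985 = 0.6997. IG = 0.8163 - 0.6997 = 0.1166, which rounds to 0.117.

0.117


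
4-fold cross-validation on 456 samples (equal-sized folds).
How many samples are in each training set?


Each validation fold has 456/4 = 114 samples. Training set = 456 - 114 = 342.

342


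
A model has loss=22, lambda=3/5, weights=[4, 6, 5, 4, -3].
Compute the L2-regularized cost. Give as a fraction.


L2 sq norm = sum(w^2) = 102. J = 22 + 3/5 * 102 = 416/5.

416/5


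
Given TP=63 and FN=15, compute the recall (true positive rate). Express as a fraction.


Recall = TP / (TP + FN) = 63 / 78 = 21/26.

21/26


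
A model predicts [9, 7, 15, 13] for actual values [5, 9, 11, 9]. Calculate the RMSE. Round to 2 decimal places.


MSE = 13.0000. RMSE = sqrt(13.0000) = 3.61.

3.61


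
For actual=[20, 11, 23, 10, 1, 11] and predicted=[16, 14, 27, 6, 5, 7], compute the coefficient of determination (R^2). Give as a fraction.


Mean(y) = 38/3. SS_res = 89. SS_tot = 928/3. R^2 = 1 - 89/(928/3) = 661/928.

661/928


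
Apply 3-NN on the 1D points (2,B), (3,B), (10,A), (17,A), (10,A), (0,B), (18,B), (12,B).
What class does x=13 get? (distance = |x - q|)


Distances: |2-13|=11, |3-13|=10, |10-13|=3, |17-13|=4, |10-13|=3, |0-13|=13, |18-13|=5, |12-13|=1. 3 nearest: (12,B), (10,A), (10,A). Counts: {'B': 1, 'A': 2}. Majority class: A.

A


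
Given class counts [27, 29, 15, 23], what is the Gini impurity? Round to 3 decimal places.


Total = 94. Proportions: 27/94, 29/94, 15/94, 23/94. sum(p_i^2) = 0.2630. Gini = 1 - 0.2630 = 0.7370, which rounds to 0.737.

0.737


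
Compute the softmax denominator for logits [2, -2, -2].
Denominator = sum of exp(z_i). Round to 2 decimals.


Denom = e^2=7.3891 + e^-2=0.1353 + e^-2=0.1353. Sum = 7.6597, which rounds to 7.66.

7.66


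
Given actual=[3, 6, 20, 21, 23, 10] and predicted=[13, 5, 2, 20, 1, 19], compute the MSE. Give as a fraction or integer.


MSE = (1/6) * ((3-13)^2=100 + (6-5)^2=1 + (20-2)^2=324 + (21-20)^2=1 + (23-1)^2=484 + (10-19)^2=81). Sum = 991. MSE = 991/6.

991/6


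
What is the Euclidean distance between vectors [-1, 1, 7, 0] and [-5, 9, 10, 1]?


d = sqrt(sum of squared differences). (-1--5)^2=16, (1-9)^2=64, (7-10)^2=9, (0-1)^2=1. Sum = 90.

sqrt(90)


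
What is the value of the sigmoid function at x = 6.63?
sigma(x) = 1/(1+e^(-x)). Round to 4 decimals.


sigma(6.63) = 1/(1+e^(-6.63)) = 1/(1+0.001320) = 1/1.001320 = 0.9987.

0.9987


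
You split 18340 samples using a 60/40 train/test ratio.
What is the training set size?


Test set = 18340 * 40% = 7336. Training set = 18340 - 7336 = 11004.

11004


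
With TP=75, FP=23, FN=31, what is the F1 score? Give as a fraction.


Precision = 75/98 = 75/98. Recall = 75/106 = 75/106. F1 = 2*P*R/(P+R) = 25/34.

25/34


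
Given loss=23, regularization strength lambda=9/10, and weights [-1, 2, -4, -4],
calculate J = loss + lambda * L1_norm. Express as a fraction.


L1 norm = sum(|w|) = 11. J = 23 + 9/10 * 11 = 329/10.

329/10


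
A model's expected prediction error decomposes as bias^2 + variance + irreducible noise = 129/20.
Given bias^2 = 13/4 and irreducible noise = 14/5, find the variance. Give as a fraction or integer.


Total error = bias^2 + variance + irreducible noise. So variance = 129/20 - 13/4 - 14/5 = 2/5.

2/5


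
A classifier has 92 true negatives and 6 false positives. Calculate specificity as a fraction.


Specificity = TN / (TN + FP) = 92 / 98 = 46/49.

46/49


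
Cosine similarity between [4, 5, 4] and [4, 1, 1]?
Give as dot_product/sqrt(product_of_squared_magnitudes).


dot = 25. |a|^2 = 57, |b|^2 = 18. cos = 25/sqrt(1026).

25/sqrt(1026)


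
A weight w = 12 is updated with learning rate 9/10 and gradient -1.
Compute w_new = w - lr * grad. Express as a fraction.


w_new = 12 - 9/10 * -1 = 12 - -9/10 = 129/10.

129/10


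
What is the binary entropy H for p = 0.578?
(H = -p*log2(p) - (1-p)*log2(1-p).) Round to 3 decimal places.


H = -0.578*log2(0.578) - 0.422*log2(0.422) = 0.982.

0.982


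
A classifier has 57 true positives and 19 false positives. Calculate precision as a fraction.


Precision = TP / (TP + FP) = 57 / 76 = 3/4.

3/4


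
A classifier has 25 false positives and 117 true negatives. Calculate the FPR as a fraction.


FPR = FP / (FP + TN) = 25 / 142 = 25/142.

25/142


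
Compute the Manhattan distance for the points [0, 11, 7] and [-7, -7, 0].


d = sum of absolute differences: |0--7|=7 + |11--7|=18 + |7-0|=7 = 32.

32


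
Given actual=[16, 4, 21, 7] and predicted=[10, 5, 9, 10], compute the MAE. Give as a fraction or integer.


MAE = (1/4) * (|16-10|=6 + |4-5|=1 + |21-9|=12 + |7-10|=3). Sum = 22. MAE = 11/2.

11/2


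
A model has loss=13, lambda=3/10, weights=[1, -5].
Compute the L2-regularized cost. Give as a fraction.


L2 sq norm = sum(w^2) = 26. J = 13 + 3/10 * 26 = 104/5.

104/5


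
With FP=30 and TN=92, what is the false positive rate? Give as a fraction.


FPR = FP / (FP + TN) = 30 / 122 = 15/61.

15/61


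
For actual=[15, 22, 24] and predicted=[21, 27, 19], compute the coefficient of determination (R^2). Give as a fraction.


Mean(y) = 61/3. SS_res = 86. SS_tot = 134/3. R^2 = 1 - 86/(134/3) = -62/67.

-62/67


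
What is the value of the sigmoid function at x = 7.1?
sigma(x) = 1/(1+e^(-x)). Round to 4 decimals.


sigma(7.1) = 1/(1+e^(-7.1)) = 1/(1+0.000825) = 1/1.000825 = 0.9992.

0.9992


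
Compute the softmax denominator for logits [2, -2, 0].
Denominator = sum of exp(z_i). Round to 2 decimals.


Denom = e^2=7.3891 + e^-2=0.1353 + e^0=1.0000. Sum = 8.5244, which rounds to 8.52.

8.52


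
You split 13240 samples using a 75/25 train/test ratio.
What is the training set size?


Test set = 13240 * 25% = 3310. Training set = 13240 - 3310 = 9930.

9930


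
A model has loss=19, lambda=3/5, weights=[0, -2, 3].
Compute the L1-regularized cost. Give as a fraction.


L1 norm = sum(|w|) = 5. J = 19 + 3/5 * 5 = 22.

22


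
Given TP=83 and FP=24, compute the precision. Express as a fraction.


Precision = TP / (TP + FP) = 83 / 107 = 83/107.

83/107


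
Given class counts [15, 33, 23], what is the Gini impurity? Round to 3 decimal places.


Total = 71. Proportions: 15/71, 33/71, 23/71. sum(p_i^2) = 0.3656. Gini = 1 - 0.3656 = 0.6344, which rounds to 0.634.

0.634


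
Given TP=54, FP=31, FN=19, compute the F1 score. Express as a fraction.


Precision = 54/85 = 54/85. Recall = 54/73 = 54/73. F1 = 2*P*R/(P+R) = 54/79.

54/79


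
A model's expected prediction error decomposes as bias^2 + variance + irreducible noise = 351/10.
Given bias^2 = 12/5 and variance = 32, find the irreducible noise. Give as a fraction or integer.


Total error = bias^2 + variance + irreducible noise. So irreducible noise = 351/10 - 12/5 - 32 = 7/10.

7/10


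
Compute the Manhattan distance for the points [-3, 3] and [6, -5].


d = sum of absolute differences: |-3-6|=9 + |3--5|=8 = 17.

17


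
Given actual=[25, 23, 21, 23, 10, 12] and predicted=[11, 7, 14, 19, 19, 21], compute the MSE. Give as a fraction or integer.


MSE = (1/6) * ((25-11)^2=196 + (23-7)^2=256 + (21-14)^2=49 + (23-19)^2=16 + (10-19)^2=81 + (12-21)^2=81). Sum = 679. MSE = 679/6.

679/6


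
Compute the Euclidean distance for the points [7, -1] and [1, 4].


d = sqrt(sum of squared differences). (7-1)^2=36, (-1-4)^2=25. Sum = 61.

sqrt(61)


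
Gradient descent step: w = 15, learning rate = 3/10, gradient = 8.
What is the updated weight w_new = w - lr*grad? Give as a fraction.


w_new = 15 - 3/10 * 8 = 15 - 12/5 = 63/5.

63/5


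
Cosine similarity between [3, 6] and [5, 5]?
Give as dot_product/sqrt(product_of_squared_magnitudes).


dot = 45. |a|^2 = 45, |b|^2 = 50. cos = 45/sqrt(2250).

45/sqrt(2250)


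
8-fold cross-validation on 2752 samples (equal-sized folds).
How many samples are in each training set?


Each validation fold has 2752/8 = 344 samples. Training set = 2752 - 344 = 2408.

2408


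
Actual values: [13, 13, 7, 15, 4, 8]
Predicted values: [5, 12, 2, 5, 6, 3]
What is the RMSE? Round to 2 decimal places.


MSE = 36.5000. RMSE = sqrt(36.5000) = 6.04.

6.04


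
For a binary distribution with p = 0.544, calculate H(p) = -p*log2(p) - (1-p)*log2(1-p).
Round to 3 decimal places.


H = -0.544*log2(0.544) - 0.456*log2(0.456) = 0.994.

0.994


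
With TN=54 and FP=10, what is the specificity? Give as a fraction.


Specificity = TN / (TN + FP) = 54 / 64 = 27/32.

27/32


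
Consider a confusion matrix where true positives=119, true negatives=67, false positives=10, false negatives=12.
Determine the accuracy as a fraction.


Accuracy = (TP + TN) / (TP + TN + FP + FN) = (119 + 67) / 208 = 93/104.

93/104


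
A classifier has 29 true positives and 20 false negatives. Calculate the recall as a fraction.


Recall = TP / (TP + FN) = 29 / 49 = 29/49.

29/49


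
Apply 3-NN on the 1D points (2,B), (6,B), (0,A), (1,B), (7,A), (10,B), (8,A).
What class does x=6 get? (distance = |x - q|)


Distances: |2-6|=4, |6-6|=0, |0-6|=6, |1-6|=5, |7-6|=1, |10-6|=4, |8-6|=2. 3 nearest: (6,B), (7,A), (8,A). Counts: {'B': 1, 'A': 2}. Majority class: A.

A
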